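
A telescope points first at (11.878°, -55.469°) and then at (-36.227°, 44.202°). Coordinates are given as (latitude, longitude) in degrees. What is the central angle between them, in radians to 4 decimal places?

In radians: φ₁ = 0.2073, φ₂ = -0.6323, Δλ = 99.671° = 1.7396 rad.
Haversine: a = sin²(Δφ/2) + cos φ₁ cos φ₂ sin²(Δλ/2) = 0.1661 + (0.9786)(0.8067)(0.5840) = 0.62713.
Central angle c = 2·arcsin(√a) = 1.82787 rad.
So the angular separation is 1.8279 rad.

1.8279 rad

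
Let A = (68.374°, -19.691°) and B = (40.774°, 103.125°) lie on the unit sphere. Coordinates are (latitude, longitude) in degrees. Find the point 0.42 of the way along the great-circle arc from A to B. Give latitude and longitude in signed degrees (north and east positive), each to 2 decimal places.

71.30°, 62.96°

Central angle δ = 1.0975 rad. Interpolating on the sphere with fraction f = 0.42:
P = [sin((1−f)δ)·A + sin(fδ)·B] / sin δ = 0.6678·A + 0.4997·B in Cartesian coordinates,
giving P = (0.1458, 0.2856, 0.9472), i.e. latitude 71.30°, longitude 62.96°.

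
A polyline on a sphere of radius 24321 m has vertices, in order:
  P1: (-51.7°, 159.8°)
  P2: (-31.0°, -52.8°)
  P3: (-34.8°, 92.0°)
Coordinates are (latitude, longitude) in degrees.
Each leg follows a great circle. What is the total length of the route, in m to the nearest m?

Leg P1→P2: central angle 1.6142 rad, distance 39258.4 m.
Leg P2→P3: central angle 1.8559 rad, distance 45136.4 m.
Total: 39258.4 + 45136.4 ≈ 84395 m.

84395 m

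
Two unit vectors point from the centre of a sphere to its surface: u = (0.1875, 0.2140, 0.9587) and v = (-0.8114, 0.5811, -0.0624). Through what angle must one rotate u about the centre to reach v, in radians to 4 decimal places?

1.6585 rad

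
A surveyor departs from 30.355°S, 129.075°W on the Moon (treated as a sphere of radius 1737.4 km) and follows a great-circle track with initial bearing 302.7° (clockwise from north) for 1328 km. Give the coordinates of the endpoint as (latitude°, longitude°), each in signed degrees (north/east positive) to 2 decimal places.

-2.42°, -164.73°

Angular distance δ = d/R = 1328/1737.4 = 0.76436 rad; initial bearing θ = 5.2831 rad.
sin φ₂ = sin φ₁ cos δ + cos φ₁ sin δ cos θ = (-0.5054)(0.7218) + (0.8629)(0.6921)(0.5402) = -0.0421, so φ₂ = -2.42°.
Δλ = atan2(sin θ sin δ cos φ₁, cos δ − sin φ₁ sin φ₂) = atan2(-0.5025, 0.7005) = -35.655°.
λ₂ = -129.075° − 35.655° = -164.73°.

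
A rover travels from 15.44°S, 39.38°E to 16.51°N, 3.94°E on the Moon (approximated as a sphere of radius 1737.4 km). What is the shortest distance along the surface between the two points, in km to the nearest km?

1436 km

With latitudes φ₁ = -15.440°, φ₂ = 16.510° and longitude difference Δλ = -35.440°:
Haversine: a = sin²(Δφ/2) + cos φ₁ cos φ₂ sin²(Δλ/2) = 0.0757 + (0.9639)(0.9588)(0.0926) = 0.16136.
Central angle c = 2·arcsin(√a) = 0.82673 rad.
Distance = R·c = 1737.4 × 0.8267 ≈ 1436 km.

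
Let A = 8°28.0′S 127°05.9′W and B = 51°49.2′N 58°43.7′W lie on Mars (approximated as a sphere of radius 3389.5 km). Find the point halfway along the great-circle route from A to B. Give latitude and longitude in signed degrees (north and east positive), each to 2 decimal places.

The central angle between A and B is δ = 1.4609 rad.
With f = 0.5, the slerp weights are sin((1−f)δ)/sin δ = 0.6713 and sin(fδ)/sin δ = 0.6713.
Weighted sum of the unit vectors: (0.6713)·(-0.5966,-0.7889,-0.1472) + (0.6713)·(0.3209,-0.5283,0.7861) = (-0.1851, -0.8842, 0.4288).
Converting back: φ = atan2(z, √(x²+y²)) = 25.39°, λ = atan2(y, x) = -101.82°.

25.39°, -101.82°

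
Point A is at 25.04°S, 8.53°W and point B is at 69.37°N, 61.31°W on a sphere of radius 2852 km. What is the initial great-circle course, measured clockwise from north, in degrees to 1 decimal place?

With φ₁ = -0.4370, φ₂ = 1.2107, Δλ = -0.9212 rad, the forward-azimuth formula gives
θ = atan2( sin Δλ cos φ₂ , cos φ₁ sin φ₂ − sin φ₁ cos φ₂ cos Δλ ) = atan2(-0.2806, 0.9381) = -16.65°.
Adding 360° brings this into [0°, 360°): 343.3°.

343.3°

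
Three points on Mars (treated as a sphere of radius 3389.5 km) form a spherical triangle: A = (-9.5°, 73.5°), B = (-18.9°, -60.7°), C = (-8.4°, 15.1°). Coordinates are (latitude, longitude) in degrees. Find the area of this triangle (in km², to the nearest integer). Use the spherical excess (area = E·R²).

Side lengths (central angles): a = 1.2902, b = 1.0059, c = 2.2106 rad; semiperimeter s = 2.2534.
By l'Huilier's theorem, tan(E/4) = √[tan(s/2) tan((s−a)/2) tan((s−b)/2) tan((s−c)/2)], giving spherical excess E = 0.5168 rad.
Area = E·R² = 0.5168 × (3389.5)² ≈ 5937845 km².

5937845 km²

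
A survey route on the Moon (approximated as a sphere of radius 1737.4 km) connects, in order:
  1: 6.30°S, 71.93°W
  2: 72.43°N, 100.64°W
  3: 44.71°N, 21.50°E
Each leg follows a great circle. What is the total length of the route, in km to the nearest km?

Leg 1→2: central angle 1.4116 rad, distance 2452.5 km.
Leg 2→3: central angle 0.9805 rad, distance 1703.6 km.
Total: 2452.5 + 1703.6 ≈ 4156 km.

4156 km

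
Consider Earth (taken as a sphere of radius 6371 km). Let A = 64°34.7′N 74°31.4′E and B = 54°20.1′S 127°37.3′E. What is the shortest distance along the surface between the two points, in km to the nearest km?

In radians: φ₁ = 1.1271, φ₂ = -0.9483, Δλ = 53.098° = 0.9267 rad.
cos c = sin φ₁ sin φ₂ + cos φ₁ cos φ₂ cos Δλ = (0.9032)(-0.8124) + (0.4293)(0.5830)(0.6004) = -0.58349,
so c = arccos(-0.58349) = 2.19382 rad.
Distance = R·c = 6371 × 2.1938 ≈ 13977 km.

13977 km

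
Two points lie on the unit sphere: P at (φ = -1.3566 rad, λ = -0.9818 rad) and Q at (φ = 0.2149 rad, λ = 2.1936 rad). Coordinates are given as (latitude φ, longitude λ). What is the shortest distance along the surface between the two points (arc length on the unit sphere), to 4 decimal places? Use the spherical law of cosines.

With latitudes φ₁ = -77.727°, φ₂ = 12.313° and longitude difference Δλ = -178.063°:
cos c = sin φ₁ sin φ₂ + cos φ₁ cos φ₂ cos Δλ = (-0.9771)(0.2132) + (0.2126)(0.9770)(-0.9994) = -0.41593,
so c = arccos(-0.41593) = 1.99976 rad.
On the unit sphere the arc length equals the central angle: 1.9998.

1.9998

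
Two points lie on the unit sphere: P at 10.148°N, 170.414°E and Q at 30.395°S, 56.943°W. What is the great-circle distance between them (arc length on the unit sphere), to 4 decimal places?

In radians: φ₁ = 0.1771, φ₂ = -0.5305, Δλ = 132.643° = 2.3151 rad.
Haversine: a = sin²(Δφ/2) + cos φ₁ cos φ₂ sin²(Δλ/2) = 0.1200 + (0.9844)(0.8626)(0.8387) = 0.83216.
Central angle c = 2·arcsin(√a) = 2.29739 rad.
On the unit sphere the arc length equals the central angle: 2.2974.

2.2974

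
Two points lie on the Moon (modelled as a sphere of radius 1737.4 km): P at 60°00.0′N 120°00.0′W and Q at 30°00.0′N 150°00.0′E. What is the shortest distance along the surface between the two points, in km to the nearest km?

1951 km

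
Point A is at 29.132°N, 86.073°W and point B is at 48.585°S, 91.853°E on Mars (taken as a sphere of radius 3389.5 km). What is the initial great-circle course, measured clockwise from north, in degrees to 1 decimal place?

175.9°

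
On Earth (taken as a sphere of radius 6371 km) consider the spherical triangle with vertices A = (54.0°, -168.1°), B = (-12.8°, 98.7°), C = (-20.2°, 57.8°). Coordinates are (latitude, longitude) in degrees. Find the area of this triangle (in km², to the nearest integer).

32243477 km²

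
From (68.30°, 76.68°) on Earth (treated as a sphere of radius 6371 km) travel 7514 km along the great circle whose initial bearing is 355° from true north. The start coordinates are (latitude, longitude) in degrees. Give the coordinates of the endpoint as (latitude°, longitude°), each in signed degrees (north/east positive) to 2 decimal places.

Angular distance δ = d/R = 7514/6371 = 1.17941 rad; initial bearing θ = 6.1959 rad.
sin φ₂ = sin φ₁ cos δ + cos φ₁ sin δ cos θ = (0.9291)(0.3815) + (0.3697)(0.9244)(0.9962) = 0.6949, so φ₂ = 44.02°.
Δλ = atan2(sin θ sin δ cos φ₁, cos δ − sin φ₁ sin φ₂) = atan2(-0.0298, -0.2642) = -173.567°.
λ₂ = 76.680° − 173.567° = -96.89°.

44.02°, -96.89°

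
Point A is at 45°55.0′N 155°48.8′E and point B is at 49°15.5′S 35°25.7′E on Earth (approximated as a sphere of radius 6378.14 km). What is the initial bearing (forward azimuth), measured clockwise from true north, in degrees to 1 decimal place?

242.7°

Δλ = -120.385° = -2.1011 rad.
y = sin Δλ · cos φ₂ = (-0.8626)(0.6526) = -0.5630
x = cos φ₁ sin φ₂ − sin φ₁ cos φ₂ cos Δλ = (0.6957)(-0.7577) − (0.7183)(0.6526)(-0.5058) = -0.2900
θ = atan2(y, x) = -117.25°; adding 360° gives 242.7°.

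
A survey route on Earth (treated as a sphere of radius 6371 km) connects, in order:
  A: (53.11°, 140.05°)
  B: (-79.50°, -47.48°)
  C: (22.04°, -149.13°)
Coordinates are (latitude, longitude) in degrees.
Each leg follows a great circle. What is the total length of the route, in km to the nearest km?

29718 km

Leg A→B: central angle 2.6789 rad, distance 17067.2 km.
Leg B→C: central angle 1.9857 rad, distance 12650.7 km.
Total: 17067.2 + 12650.7 ≈ 29718 km.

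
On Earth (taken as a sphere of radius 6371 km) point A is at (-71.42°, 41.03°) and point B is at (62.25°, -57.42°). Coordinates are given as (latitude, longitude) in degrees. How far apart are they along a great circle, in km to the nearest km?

In radians: φ₁ = -1.2465, φ₂ = 1.0865, Δλ = -98.450° = -1.7183 rad.
cos c = sin φ₁ sin φ₂ + cos φ₁ cos φ₂ cos Δλ = (-0.9479)(0.8850) + (0.3186)(0.4656)(-0.1469) = -0.86066,
so c = arccos(-0.86066) = 2.60737 rad.
Distance = R·c = 6371 × 2.6074 ≈ 16612 km.

16612 km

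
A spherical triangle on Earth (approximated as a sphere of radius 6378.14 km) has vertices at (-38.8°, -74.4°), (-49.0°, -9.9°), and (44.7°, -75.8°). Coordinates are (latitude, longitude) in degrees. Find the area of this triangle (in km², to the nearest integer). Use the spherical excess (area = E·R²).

Side lengths (central angles): a = 1.9182, b = 1.4575, c = 0.8051 rad; semiperimeter s = 2.0904.
By l'Huilier's theorem, tan(E/4) = √[tan(s/2) tan((s−a)/2) tan((s−b)/2) tan((s−c)/2)], giving spherical excess E = 0.7550 rad.
Area = E·R² = 0.7550 × (6378.14)² ≈ 30713049 km².

30713049 km²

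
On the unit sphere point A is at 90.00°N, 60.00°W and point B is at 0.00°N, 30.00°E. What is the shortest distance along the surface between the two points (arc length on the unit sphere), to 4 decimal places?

1.5708

Let φ₁ = 1.5708 rad, φ₂ = 0.0000 rad, and Δλ = 1.5708 rad.
cos c = sin φ₁ sin φ₂ + cos φ₁ cos φ₂ cos Δλ = (1.0000)(0.0000) + (0.0000)(1.0000)(0.0000) = 0.00000,
so c = arccos(0.00000) = 1.57080 rad.
On the unit sphere the arc length equals the central angle: 1.5708.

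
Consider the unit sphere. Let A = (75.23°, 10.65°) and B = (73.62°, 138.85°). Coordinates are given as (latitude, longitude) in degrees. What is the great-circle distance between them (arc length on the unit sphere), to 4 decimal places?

Let φ₁ = 1.3130 rad, φ₂ = 1.2849 rad, and Δλ = 2.2375 rad.
Haversine: a = sin²(Δφ/2) + cos φ₁ cos φ₂ sin²(Δλ/2) = 0.0002 + (0.2549)(0.2820)(0.8092) = 0.05837.
Central angle c = 2·arcsin(√a) = 0.48805 rad.
On the unit sphere the arc length equals the central angle: 0.4880.

0.4880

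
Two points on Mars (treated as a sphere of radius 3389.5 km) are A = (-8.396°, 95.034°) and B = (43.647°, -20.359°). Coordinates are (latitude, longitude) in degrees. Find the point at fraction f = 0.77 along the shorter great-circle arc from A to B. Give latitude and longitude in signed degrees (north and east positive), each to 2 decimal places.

43.21°, 16.06°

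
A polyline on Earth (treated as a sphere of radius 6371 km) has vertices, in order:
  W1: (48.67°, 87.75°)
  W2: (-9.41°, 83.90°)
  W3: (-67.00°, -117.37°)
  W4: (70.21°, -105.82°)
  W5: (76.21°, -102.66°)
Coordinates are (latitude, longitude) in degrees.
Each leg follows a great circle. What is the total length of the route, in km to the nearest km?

33773 km

Leg W1→W2: central angle 1.0154 rad, distance 6469.2 km.
Leg W2→W3: central angle 1.7811 rad, distance 11347.1 km.
Leg W3→W4: central angle 2.3987 rad, distance 15282.2 km.
Leg W4→W5: central angle 0.1059 rad, distance 674.6 km.
Total: 6469.2 + 11347.1 + 15282.2 + 674.6 ≈ 33773 km.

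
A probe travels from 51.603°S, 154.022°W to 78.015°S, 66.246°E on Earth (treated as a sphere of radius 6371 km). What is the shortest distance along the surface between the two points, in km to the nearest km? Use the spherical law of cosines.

5345 km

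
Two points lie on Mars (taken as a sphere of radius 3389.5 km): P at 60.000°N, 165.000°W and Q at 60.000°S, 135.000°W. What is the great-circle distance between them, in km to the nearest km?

7232 km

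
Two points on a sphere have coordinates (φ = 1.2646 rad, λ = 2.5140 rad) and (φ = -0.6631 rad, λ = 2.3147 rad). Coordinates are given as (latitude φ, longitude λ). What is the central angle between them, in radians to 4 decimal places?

1.9327 rad

Let φ₁ = 1.2646 rad, φ₂ = -0.6631 rad, and Δλ = -0.1993 rad.
Haversine: a = sin²(Δφ/2) + cos φ₁ cos φ₂ sin²(Δλ/2) = 0.6747 + (0.3014)(0.7881)(0.0099) = 0.67704.
Central angle c = 2·arcsin(√a) = 1.93272 rad.
So the angular separation is 1.9327 rad.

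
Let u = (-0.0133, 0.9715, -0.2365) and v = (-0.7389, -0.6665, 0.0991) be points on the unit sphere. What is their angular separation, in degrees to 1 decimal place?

u·v = -0.6611; |u| = 1.0000, |v| = 1.0000.
cos θ = (u·v)/(|u||v|) = -0.6611, so θ = 131.4°.

131.4°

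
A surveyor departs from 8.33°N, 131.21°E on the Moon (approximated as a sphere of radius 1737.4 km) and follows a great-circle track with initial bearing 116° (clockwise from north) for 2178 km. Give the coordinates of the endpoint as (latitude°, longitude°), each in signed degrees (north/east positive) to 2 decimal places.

Angular distance δ = d/R = 2178/1737.4 = 1.25360 rad; initial bearing θ = 2.0246 rad.
sin φ₂ = sin φ₁ cos δ + cos φ₁ sin δ cos θ = (0.1449)(0.3119) + (0.9895)(0.9501)(-0.4384) = -0.3669, so φ₂ = -21.53°.
Δλ = atan2(sin θ sin δ cos φ₁, cos δ − sin φ₁ sin φ₂) = atan2(0.8449, 0.3651) = 66.633°.
λ₂ = 131.210° + 66.633° = 197.84° → -162.16° after wrapping to (−180°, 180°].

-21.53°, -162.16°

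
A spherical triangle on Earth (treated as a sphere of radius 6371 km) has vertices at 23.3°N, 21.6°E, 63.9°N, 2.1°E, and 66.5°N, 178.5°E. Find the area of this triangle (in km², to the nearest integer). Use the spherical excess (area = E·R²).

8335191 km²

Side lengths (central angles): a = 0.8652, b = 1.5449, c = 0.7435 rad; semiperimeter s = 1.5768.
By l'Huilier's theorem, tan(E/4) = √[tan(s/2) tan((s−a)/2) tan((s−b)/2) tan((s−c)/2)], giving spherical excess E = 0.2054 rad.
Area = E·R² = 0.2054 × (6371)² ≈ 8335191 km².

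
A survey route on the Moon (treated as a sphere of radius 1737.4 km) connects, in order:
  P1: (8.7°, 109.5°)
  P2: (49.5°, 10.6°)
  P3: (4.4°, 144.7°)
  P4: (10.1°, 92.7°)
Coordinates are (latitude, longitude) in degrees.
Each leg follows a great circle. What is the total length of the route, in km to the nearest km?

Leg P1→P2: central angle 1.5551 rad, distance 2701.8 km.
Leg P2→P3: central angle 1.9739 rad, distance 3429.5 km.
Leg P3→P4: central angle 0.9049 rad, distance 1572.1 km.
Total: 2701.8 + 3429.5 + 1572.1 ≈ 7703 km.

7703 km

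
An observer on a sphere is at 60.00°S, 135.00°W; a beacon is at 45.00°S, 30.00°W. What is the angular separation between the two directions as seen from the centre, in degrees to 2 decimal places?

In radians: φ₁ = -1.0472, φ₂ = -0.7854, Δλ = 105.000° = 1.8326 rad.
cos c = sin φ₁ sin φ₂ + cos φ₁ cos φ₂ cos Δλ = (-0.8660)(-0.7071) + (0.5000)(0.7071)(-0.2588) = 0.52087,
so c = arccos(0.52087) = 1.02293 rad.
So the angular separation is 58.61°.

58.61°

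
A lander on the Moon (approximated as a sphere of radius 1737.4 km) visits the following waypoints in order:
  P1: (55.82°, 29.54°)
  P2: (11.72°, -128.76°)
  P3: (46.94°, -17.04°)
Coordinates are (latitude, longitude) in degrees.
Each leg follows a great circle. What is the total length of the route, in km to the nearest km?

Leg P1→P2: central angle 1.9210 rad, distance 3337.5 km.
Leg P2→P3: central angle 1.6699 rad, distance 2901.4 km.
Total: 3337.5 + 2901.4 ≈ 6239 km.

6239 km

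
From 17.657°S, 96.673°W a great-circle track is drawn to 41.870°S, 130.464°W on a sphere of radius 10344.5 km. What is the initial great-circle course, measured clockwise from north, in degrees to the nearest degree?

223°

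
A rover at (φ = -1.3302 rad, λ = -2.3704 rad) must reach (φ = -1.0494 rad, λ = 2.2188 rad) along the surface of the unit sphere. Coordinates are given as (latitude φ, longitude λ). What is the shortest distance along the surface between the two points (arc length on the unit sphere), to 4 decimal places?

Let φ₁ = -1.3302 rad, φ₂ = -1.0494 rad, and Δλ = -1.6940 rad.
Haversine: a = sin²(Δφ/2) + cos φ₁ cos φ₂ sin²(Δλ/2) = 0.0196 + (0.2383)(0.4981)(0.5614) = 0.08622.
Central angle c = 2·arcsin(√a) = 0.59604 rad.
On the unit sphere the arc length equals the central angle: 0.5960.

0.5960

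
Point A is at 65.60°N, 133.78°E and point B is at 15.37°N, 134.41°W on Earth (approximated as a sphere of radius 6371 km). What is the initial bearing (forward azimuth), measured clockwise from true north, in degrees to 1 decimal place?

81.9°

Δλ = 91.810° = 1.6024 rad.
y = sin Δλ · cos φ₂ = (0.9995)(0.9642) = 0.9638
x = cos φ₁ sin φ₂ − sin φ₁ cos φ₂ cos Δλ = (0.4131)(0.2651) − (0.9107)(0.9642)(-0.0316) = 0.1372
θ = atan2(y, x) = 81.90°, so the bearing is 81.9°.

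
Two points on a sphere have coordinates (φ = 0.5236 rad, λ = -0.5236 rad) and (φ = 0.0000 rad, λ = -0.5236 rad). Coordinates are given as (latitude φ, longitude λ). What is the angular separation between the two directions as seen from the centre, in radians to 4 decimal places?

0.5236 rad

Let φ₁ = 0.5236 rad, φ₂ = 0.0000 rad, and Δλ = 0.0000 rad.
Haversine: a = sin²(Δφ/2) + cos φ₁ cos φ₂ sin²(Δλ/2) = 0.0670 + (0.8660)(1.0000)(0.0000) = 0.06699.
Central angle c = 2·arcsin(√a) = 0.52360 rad.
So the angular separation is 0.5236 rad.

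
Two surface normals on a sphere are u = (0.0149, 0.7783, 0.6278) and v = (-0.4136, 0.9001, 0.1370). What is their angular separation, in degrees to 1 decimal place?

38.7°

u·v = 0.7804; |u| = 1.0001, |v| = 1.0000.
cos θ = (u·v)/(|u||v|) = 0.7803, so θ = 38.7°.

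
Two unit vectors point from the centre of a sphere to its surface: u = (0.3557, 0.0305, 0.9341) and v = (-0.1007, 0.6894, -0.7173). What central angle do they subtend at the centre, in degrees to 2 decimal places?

133.22°

u·v = -0.6848; |u| = 1.0000, |v| = 1.0000.
cos θ = (u·v)/(|u||v|) = -0.6848, so θ = 133.22°.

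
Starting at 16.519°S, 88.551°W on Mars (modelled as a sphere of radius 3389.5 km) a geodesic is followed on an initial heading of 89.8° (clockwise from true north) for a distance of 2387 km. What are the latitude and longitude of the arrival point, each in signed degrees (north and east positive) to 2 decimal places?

-12.39°, -47.03°

Angular distance δ = d/R = 2387/3389.5 = 0.70423 rad; initial bearing θ = 1.5673 rad.
sin φ₂ = sin φ₁ cos δ + cos φ₁ sin δ cos θ = (-0.2843)(0.7621) + (0.9587)(0.6474)(0.0035) = -0.2145, so φ₂ = -12.39°.
Δλ = atan2(sin θ sin δ cos φ₁, cos δ − sin φ₁ sin φ₂) = atan2(0.6207, 0.7011) = 41.520°.
λ₂ = -88.551° + 41.520° = -47.03°.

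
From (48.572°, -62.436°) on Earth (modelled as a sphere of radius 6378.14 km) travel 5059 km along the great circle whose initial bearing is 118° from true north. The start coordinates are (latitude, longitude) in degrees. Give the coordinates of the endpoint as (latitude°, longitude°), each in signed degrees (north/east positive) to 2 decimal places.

17.74°, -21.09°

Angular distance δ = d/R = 5059/6378.14 = 0.79318 rad; initial bearing θ = 2.0595 rad.
sin φ₂ = sin φ₁ cos δ + cos φ₁ sin δ cos θ = (0.7498)(0.7016) + (0.6617)(0.7126)(-0.4695) = 0.3047, so φ₂ = 17.74°.
Δλ = atan2(sin θ sin δ cos φ₁, cos δ − sin φ₁ sin φ₂) = atan2(0.4163, 0.4731) = 41.344°.
λ₂ = -62.436° + 41.344° = -21.09°.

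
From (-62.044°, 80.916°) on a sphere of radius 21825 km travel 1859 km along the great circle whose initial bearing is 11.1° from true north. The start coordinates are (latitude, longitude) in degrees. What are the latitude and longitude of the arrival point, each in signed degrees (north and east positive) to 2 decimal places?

-57.24°, 82.65°

Angular distance δ = d/R = 1859/21825 = 0.08518 rad; initial bearing θ = 0.1937 rad.
sin φ₂ = sin φ₁ cos δ + cos φ₁ sin δ cos θ = (-0.8833)(0.9964) + (0.4688)(0.0851)(0.9813) = -0.8410, so φ₂ = -57.24°.
Δλ = atan2(sin θ sin δ cos φ₁, cos δ − sin φ₁ sin φ₂) = atan2(0.0077, 0.2535) = 1.735°.
λ₂ = 80.916° + 1.735° = 82.65°.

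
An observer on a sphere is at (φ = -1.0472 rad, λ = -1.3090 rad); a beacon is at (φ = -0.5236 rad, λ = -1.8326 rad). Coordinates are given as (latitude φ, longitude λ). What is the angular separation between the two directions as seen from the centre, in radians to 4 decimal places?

0.6300 rad

In radians: φ₁ = -1.0472, φ₂ = -0.5236, Δλ = -30.000° = -0.5236 rad.
Haversine: a = sin²(Δφ/2) + cos φ₁ cos φ₂ sin²(Δλ/2) = 0.0670 + (0.5000)(0.8660)(0.0670) = 0.09599.
Central angle c = 2·arcsin(√a) = 0.63003 rad.
So the angular separation is 0.6300 rad.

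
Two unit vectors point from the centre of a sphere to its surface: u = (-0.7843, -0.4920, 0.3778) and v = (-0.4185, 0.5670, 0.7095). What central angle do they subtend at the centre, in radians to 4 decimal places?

u·v = 0.3173; |u| = 1.0000, |v| = 1.0000.
cos θ = (u·v)/(|u||v|) = 0.3173, so θ = 1.2479 rad.

1.2479 rad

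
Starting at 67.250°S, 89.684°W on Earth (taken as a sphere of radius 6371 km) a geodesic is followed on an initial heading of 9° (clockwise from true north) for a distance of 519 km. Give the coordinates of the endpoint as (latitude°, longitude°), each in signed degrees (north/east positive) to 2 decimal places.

-62.63°, -88.10°

Angular distance δ = d/R = 519/6371 = 0.08146 rad; initial bearing θ = 0.1571 rad.
sin φ₂ = sin φ₁ cos δ + cos φ₁ sin δ cos θ = (-0.9222)(0.9967) + (0.3867)(0.0814)(0.9877) = -0.8881, so φ₂ = -62.63°.
Δλ = atan2(sin θ sin δ cos φ₁, cos δ − sin φ₁ sin φ₂) = atan2(0.0049, 0.1777) = 1.587°.
λ₂ = -89.684° + 1.587° = -88.10°.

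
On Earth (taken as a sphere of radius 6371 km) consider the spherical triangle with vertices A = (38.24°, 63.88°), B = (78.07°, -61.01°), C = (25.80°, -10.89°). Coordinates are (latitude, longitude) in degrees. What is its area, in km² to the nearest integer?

21993289 km²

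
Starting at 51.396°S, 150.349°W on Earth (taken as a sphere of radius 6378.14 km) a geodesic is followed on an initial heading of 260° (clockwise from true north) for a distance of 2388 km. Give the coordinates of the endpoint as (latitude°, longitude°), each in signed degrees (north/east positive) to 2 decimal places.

-50.08°, 175.51°

Angular distance δ = d/R = 2388/6378.14 = 0.37440 rad; initial bearing θ = 4.5379 rad.
sin φ₂ = sin φ₁ cos δ + cos φ₁ sin δ cos θ = (-0.7815)(0.9307) + (0.6239)(0.3657)(-0.1736) = -0.7670, so φ₂ = -50.08°.
Δλ = atan2(sin θ sin δ cos φ₁, cos δ − sin φ₁ sin φ₂) = atan2(-0.2247, 0.3314) = -34.144°.
λ₂ = -150.349° − 34.144° = -184.49° → 175.51° after wrapping to (−180°, 180°].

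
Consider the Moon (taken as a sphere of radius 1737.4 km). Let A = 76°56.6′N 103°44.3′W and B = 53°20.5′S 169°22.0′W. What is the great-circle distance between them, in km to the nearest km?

In radians: φ₁ = 1.3429, φ₂ = -0.9310, Δλ = -65.628° = -1.1454 rad.
cos c = sin φ₁ sin φ₂ + cos φ₁ cos φ₂ cos Δλ = (0.9741)(-0.8022) + (0.2259)(0.5970)(0.4127) = -0.72581,
so c = arccos(-0.72581) = 2.38301 rad.
Distance = R·c = 1737.4 × 2.3830 ≈ 4140 km.

4140 km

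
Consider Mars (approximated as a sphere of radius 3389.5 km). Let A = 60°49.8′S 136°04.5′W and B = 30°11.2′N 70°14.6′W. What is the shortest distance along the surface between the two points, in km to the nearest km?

Let φ₁ = -1.0617 rad, φ₂ = 0.5269 rad, and Δλ = 1.1490 rad.
cos c = sin φ₁ sin φ₂ + cos φ₁ cos φ₂ cos Δλ = (-0.8732)(0.5028) + (0.4874)(0.8644)(0.4094) = -0.26656,
so c = arccos(-0.26656) = 1.84062 rad.
Distance = R·c = 3389.5 × 1.8406 ≈ 6239 km.

6239 km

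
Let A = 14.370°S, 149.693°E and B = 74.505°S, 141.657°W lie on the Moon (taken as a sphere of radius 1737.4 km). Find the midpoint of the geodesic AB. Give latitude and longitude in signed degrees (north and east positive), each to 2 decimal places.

The central angle between A and B is δ = 1.2309 rad.
With f = 0.5, the slerp weights are sin((1−f)δ)/sin δ = 0.6124 and sin(fδ)/sin δ = 0.6124.
Weighted sum of the unit vectors: (0.6124)·(-0.8363,0.4888,-0.2482) + (0.6124)·(-0.2095,-0.1657,-0.9637) = (-0.6404, 0.1979, -0.7421).
Converting back: φ = atan2(z, √(x²+y²)) = -47.91°, λ = atan2(y, x) = 162.83°.

-47.91°, 162.83°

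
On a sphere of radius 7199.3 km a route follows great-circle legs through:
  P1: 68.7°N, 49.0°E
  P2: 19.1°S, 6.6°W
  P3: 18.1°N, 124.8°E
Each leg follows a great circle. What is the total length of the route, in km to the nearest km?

28956 km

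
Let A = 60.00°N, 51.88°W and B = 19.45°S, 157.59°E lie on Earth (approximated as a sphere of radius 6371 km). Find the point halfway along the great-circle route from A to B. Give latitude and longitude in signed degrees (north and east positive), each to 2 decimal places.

43.38°, -176.56°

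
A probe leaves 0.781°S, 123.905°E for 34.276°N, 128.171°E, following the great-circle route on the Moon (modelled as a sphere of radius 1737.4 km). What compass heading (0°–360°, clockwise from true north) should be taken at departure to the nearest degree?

6°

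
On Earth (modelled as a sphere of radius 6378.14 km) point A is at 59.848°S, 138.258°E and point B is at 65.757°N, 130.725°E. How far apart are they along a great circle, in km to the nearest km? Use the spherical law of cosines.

In radians: φ₁ = -1.0445, φ₂ = 1.1477, Δλ = -7.533° = -0.1315 rad.
cos c = sin φ₁ sin φ₂ + cos φ₁ cos φ₂ cos Δλ = (-0.8647)(0.9118) + (0.5023)(0.4106)(0.9914) = -0.58397,
so c = arccos(-0.58397) = 2.19441 rad.
Distance = R·c = 6378.14 × 2.1944 ≈ 13996 km.

13996 km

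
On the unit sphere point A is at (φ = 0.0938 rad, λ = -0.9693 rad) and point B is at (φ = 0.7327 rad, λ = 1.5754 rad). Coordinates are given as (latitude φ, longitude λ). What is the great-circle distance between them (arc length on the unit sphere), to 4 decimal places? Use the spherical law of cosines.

In radians: φ₁ = 0.0938, φ₂ = 0.7327, Δλ = 145.801° = 2.5447 rad.
cos c = sin φ₁ sin φ₂ + cos φ₁ cos φ₂ cos Δλ = (0.0937)(0.6689) + (0.9956)(0.7434)(-0.8271) = -0.54948,
so c = arccos(-0.54948) = 2.15254 rad.
On the unit sphere the arc length equals the central angle: 2.1525.

2.1525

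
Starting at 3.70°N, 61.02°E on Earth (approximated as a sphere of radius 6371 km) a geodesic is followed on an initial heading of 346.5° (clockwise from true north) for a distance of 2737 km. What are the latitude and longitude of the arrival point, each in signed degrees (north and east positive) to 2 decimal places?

Angular distance δ = d/R = 2737/6371 = 0.42960 rad; initial bearing θ = 6.0476 rad.
sin φ₂ = sin φ₁ cos δ + cos φ₁ sin δ cos θ = (0.0645)(0.9091) + (0.9979)(0.4165)(0.9724) = 0.4628, so φ₂ = 27.57°.
Δλ = atan2(sin θ sin δ cos φ₁, cos δ − sin φ₁ sin φ₂) = atan2(-0.0970, 0.8793) = -6.297°.
λ₂ = 61.020° − 6.297° = 54.72°.

27.57°, 54.72°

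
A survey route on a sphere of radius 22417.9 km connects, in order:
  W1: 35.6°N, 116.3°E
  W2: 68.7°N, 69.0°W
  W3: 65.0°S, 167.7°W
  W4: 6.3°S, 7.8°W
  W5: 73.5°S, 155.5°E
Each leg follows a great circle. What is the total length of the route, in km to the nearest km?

Leg W1→W2: central angle 1.3199 rad, distance 29589.6 km.
Leg W2→W3: central angle 2.6212 rad, distance 58761.6 km.
Leg W3→W4: central angle 1.8703 rad, distance 41927.8 km.
Leg W4→W5: central angle 1.7367 rad, distance 38933.9 km.
Total: 29589.6 + 58761.6 + 41927.8 + 38933.9 ≈ 169213 km.

169213 km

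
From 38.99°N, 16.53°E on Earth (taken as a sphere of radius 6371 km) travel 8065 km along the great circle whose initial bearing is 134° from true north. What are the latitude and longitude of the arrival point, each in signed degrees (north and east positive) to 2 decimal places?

-19.03°, 63.07°

Angular distance δ = d/R = 8065/6371 = 1.26589 rad; initial bearing θ = 2.3387 rad.
sin φ₂ = sin φ₁ cos δ + cos φ₁ sin δ cos θ = (0.6292)(0.3002) + (0.7773)(0.9539)(-0.6947) = -0.3261, so φ₂ = -19.03°.
Δλ = atan2(sin θ sin δ cos φ₁, cos δ − sin φ₁ sin φ₂) = atan2(0.5333, 0.5054) = 46.540°.
λ₂ = 16.530° + 46.540° = 63.07°.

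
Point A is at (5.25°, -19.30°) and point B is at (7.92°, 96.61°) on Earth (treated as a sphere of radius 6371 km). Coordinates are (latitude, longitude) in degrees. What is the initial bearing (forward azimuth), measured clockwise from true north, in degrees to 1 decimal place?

78.8°

Δλ = 115.910° = 2.0230 rad.
y = sin Δλ · cos φ₂ = (0.8995)(0.9905) = 0.8909
x = cos φ₁ sin φ₂ − sin φ₁ cos φ₂ cos Δλ = (0.9958)(0.1378) − (0.0915)(0.9905)(-0.4370) = 0.1768
θ = atan2(y, x) = 78.77°, so the bearing is 78.8°.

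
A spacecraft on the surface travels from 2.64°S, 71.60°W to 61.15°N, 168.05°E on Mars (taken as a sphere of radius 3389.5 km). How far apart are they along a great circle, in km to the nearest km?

In radians: φ₁ = -0.0461, φ₂ = 1.0673, Δλ = -120.350° = -2.1005 rad.
cos c = sin φ₁ sin φ₂ + cos φ₁ cos φ₂ cos Δλ = (-0.0461)(0.8759) + (0.9989)(0.4825)(-0.5053) = -0.28389,
so c = arccos(-0.28389) = 1.85865 rad.
Distance = R·c = 3389.5 × 1.8586 ≈ 6300 km.

6300 km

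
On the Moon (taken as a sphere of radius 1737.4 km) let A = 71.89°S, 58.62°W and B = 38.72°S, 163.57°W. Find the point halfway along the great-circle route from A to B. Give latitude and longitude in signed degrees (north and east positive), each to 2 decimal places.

Central angle δ = 1.0099 rad. Interpolating on the sphere with fraction f = 0.5:
P = [sin((1−f)δ)·A + sin(fδ)·B] / sin δ = 0.5713·A + 0.5713·B in Cartesian coordinates,
giving P = (-0.3351, -0.2777, -0.9003), i.e. latitude -64.20°, longitude -140.35°.

-64.20°, -140.35°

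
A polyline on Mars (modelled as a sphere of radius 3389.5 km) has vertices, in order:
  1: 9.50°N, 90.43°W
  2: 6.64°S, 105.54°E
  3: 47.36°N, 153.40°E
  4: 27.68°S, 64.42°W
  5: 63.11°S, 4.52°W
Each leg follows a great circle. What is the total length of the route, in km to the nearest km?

Leg 1→2: central angle 2.8612 rad, distance 9698.0 km.
Leg 2→3: central angle 1.1957 rad, distance 4052.8 km.
Leg 3→4: central angle 2.5245 rad, distance 8556.9 km.
Leg 4→5: central angle 0.9082 rad, distance 3078.3 km.
Total: 9698.0 + 4052.8 + 8556.9 + 3078.3 ≈ 25386 km.

25386 km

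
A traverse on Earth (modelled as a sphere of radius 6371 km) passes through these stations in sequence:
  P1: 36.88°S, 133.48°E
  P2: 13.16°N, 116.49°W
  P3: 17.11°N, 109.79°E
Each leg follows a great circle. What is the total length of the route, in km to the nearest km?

26573 km

Leg P1→P2: central angle 1.9860 rad, distance 12653.1 km.
Leg P2→P3: central angle 2.1849 rad, distance 13919.9 km.
Total: 12653.1 + 13919.9 ≈ 26573 km.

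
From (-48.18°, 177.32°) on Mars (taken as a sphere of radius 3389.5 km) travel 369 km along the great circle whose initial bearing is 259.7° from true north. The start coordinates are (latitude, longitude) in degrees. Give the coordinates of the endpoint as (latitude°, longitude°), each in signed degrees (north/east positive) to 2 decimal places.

-48.92°, 167.96°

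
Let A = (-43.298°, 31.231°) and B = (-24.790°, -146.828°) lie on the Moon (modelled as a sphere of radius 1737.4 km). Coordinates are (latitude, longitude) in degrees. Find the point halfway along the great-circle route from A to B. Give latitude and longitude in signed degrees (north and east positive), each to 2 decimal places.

Central angle δ = 1.9528 rad. Interpolating on the sphere with fraction f = 0.5:
P = [sin((1−f)δ)·A + sin(fδ)·B] / sin δ = 0.8929·A + 0.8929·B in Cartesian coordinates,
giving P = (-0.1228, -0.1066, -0.9867), i.e. latitude -80.64°, longitude -139.05°.

-80.64°, -139.05°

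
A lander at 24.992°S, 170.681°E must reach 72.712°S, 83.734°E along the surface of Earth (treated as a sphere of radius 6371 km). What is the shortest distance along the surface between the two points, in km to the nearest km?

In radians: φ₁ = -0.4362, φ₂ = -1.2691, Δλ = -86.947° = -1.5175 rad.
cos c = sin φ₁ sin φ₂ + cos φ₁ cos φ₂ cos Δλ = (-0.4225)(-0.9548) + (0.9064)(0.2972)(0.0533) = 0.41775,
so c = arccos(0.41775) = 1.13983 rad.
Distance = R·c = 6371 × 1.1398 ≈ 7262 km.

7262 km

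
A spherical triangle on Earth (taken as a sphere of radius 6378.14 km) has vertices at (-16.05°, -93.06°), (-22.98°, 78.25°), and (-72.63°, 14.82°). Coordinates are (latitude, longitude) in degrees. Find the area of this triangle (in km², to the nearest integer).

Side lengths (central angles): a = 1.0523, b = 1.3941, c = 2.4444 rad; semiperimeter s = 2.4454.
By l'Huilier's theorem, tan(E/4) = √[tan(s/2) tan((s−a)/2) tan((s−b)/2) tan((s−c)/2)], giving spherical excess E = 0.1038 rad.
Area = E·R² = 0.1038 × (6378.14)² ≈ 4221738 km².

4221738 km²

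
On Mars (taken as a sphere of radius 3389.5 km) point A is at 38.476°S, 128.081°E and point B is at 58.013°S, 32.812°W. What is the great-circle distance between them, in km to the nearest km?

4862 km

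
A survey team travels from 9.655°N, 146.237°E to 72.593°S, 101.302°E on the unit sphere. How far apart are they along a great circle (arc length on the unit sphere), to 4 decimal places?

1.5220

In radians: φ₁ = 0.1685, φ₂ = -1.2670, Δλ = -44.935° = -0.7843 rad.
Haversine: a = sin²(Δφ/2) + cos φ₁ cos φ₂ sin²(Δλ/2) = 0.4326 + (0.9858)(0.2992)(0.1460) = 0.47563.
Central angle c = 2·arcsin(√a) = 1.52204 rad.
On the unit sphere the arc length equals the central angle: 1.5220.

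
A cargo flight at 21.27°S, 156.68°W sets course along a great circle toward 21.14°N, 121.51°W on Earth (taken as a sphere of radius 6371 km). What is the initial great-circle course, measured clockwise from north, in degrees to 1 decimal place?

41.2°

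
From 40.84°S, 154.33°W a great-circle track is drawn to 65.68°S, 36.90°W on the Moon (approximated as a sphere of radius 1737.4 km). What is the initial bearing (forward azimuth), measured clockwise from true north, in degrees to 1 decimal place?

155.8°

With φ₁ = -0.7128, φ₂ = -1.1463, Δλ = 2.0495 rad, the forward-azimuth formula gives
θ = atan2( sin Δλ cos φ₂ , cos φ₁ sin φ₂ − sin φ₁ cos φ₂ cos Δλ ) = atan2(0.3655, -0.8135) = 155.80°.
So the initial bearing is 155.8°.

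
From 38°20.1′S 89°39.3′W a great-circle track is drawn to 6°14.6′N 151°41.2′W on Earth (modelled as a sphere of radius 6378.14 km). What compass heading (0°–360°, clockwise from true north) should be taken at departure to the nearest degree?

Δλ = -62.032° = -1.0827 rad.
y = sin Δλ · cos φ₂ = (-0.8832)(0.9941) = -0.8780
x = cos φ₁ sin φ₂ − sin φ₁ cos φ₂ cos Δλ = (0.7844)(0.1088) − (-0.6203)(0.9941)(0.4690) = 0.3745
θ = atan2(y, x) = -66.90°; adding 360° gives 293°.

293°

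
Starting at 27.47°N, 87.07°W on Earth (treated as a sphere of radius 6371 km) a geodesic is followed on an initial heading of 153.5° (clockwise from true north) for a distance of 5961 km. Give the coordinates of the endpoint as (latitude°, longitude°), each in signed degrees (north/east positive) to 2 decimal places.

-21.44°, -64.37°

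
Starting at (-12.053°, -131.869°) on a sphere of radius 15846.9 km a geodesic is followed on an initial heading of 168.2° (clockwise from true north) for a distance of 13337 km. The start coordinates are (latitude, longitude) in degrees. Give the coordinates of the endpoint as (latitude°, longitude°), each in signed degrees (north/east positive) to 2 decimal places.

Angular distance δ = d/R = 13337/15846.9 = 0.84162 rad; initial bearing θ = 2.9356 rad.
sin φ₂ = sin φ₁ cos δ + cos φ₁ sin δ cos θ = (-0.2088)(0.6663) + (0.9780)(0.7457)(-0.9789) = -0.8530, so φ₂ = -58.54°.
Δλ = atan2(sin θ sin δ cos φ₁, cos δ − sin φ₁ sin φ₂) = atan2(0.1491, 0.4881) = 16.989°.
λ₂ = -131.869° + 16.989° = -114.88°.

-58.54°, -114.88°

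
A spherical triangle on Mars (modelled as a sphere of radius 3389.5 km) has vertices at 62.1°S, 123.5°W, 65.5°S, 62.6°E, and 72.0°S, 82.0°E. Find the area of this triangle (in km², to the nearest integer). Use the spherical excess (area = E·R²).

518526 km²

Side lengths (central angles): a = 0.1657, b = 0.7813, c = 0.9132 rad; semiperimeter s = 0.9301.
By l'Huilier's theorem, tan(E/4) = √[tan(s/2) tan((s−a)/2) tan((s−b)/2) tan((s−c)/2)], giving spherical excess E = 0.0451 rad.
Area = E·R² = 0.0451 × (3389.5)² ≈ 518526 km².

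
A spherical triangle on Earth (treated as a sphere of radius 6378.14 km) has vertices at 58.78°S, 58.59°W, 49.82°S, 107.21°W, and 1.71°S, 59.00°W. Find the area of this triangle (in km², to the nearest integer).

Side lengths (central angles): a = 1.1012, b = 0.9961, c = 0.5065 rad; semiperimeter s = 1.3019.
By l'Huilier's theorem, tan(E/4) = √[tan(s/2) tan((s−a)/2) tan((s−b)/2) tan((s−c)/2)], giving spherical excess E = 0.2814 rad.
Area = E·R² = 0.2814 × (6378.14)² ≈ 11446581 km².

11446581 km²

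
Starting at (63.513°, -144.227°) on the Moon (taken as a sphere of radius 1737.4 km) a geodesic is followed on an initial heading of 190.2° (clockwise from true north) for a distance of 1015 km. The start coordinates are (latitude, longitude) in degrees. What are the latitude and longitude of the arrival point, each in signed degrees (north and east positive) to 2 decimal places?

30.30°, -150.72°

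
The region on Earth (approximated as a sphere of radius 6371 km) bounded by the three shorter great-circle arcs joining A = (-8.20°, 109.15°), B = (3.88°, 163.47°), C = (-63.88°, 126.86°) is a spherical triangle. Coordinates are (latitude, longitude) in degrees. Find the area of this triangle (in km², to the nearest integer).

22771418 km²

Side lengths (central angles): a = 1.2747, b = 0.9966, c = 0.9688 rad; semiperimeter s = 1.6200.
By l'Huilier's theorem, tan(E/4) = √[tan(s/2) tan((s−a)/2) tan((s−b)/2) tan((s−c)/2)], giving spherical excess E = 0.5610 rad.
Area = E·R² = 0.5610 × (6371)² ≈ 22771418 km².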